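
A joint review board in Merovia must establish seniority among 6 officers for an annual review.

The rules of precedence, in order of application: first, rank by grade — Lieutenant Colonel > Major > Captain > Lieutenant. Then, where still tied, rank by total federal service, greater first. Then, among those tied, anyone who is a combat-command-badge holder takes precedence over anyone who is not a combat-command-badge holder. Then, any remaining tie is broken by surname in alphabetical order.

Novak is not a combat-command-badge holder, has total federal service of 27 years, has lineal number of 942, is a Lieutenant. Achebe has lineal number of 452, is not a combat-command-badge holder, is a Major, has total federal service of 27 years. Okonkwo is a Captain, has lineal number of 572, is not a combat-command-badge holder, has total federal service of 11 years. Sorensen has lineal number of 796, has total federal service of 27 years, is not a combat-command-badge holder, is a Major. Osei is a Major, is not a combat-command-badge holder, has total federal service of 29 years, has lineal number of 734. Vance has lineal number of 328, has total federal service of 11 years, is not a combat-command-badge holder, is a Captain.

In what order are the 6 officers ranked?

Osei, Achebe, Sorensen, Okonkwo, Vance, Novak

By grade: Osei, Achebe and Sorensen (Major); then Okonkwo and Vance (Captain); then Novak (Lieutenant).
Among Osei, Achebe and Sorensen, by total federal service (higher first): Osei (29 years) before Achebe and Sorensen (27 years).
Achebe and Sorensen are each not a combat-command-badge holder, so the next rule applies.
Among Achebe and Sorensen, alphabetically by surname: Achebe before Sorensen.
Okonkwo and Vance both have total federal service 11 years, so the next rule applies.
Okonkwo and Vance are each not a combat-command-badge holder, so the next rule applies.
Among Okonkwo and Vance, alphabetically by surname: Okonkwo before Vance.
Full order: Osei, Achebe, Sorensen, Okonkwo, Vance, Novak.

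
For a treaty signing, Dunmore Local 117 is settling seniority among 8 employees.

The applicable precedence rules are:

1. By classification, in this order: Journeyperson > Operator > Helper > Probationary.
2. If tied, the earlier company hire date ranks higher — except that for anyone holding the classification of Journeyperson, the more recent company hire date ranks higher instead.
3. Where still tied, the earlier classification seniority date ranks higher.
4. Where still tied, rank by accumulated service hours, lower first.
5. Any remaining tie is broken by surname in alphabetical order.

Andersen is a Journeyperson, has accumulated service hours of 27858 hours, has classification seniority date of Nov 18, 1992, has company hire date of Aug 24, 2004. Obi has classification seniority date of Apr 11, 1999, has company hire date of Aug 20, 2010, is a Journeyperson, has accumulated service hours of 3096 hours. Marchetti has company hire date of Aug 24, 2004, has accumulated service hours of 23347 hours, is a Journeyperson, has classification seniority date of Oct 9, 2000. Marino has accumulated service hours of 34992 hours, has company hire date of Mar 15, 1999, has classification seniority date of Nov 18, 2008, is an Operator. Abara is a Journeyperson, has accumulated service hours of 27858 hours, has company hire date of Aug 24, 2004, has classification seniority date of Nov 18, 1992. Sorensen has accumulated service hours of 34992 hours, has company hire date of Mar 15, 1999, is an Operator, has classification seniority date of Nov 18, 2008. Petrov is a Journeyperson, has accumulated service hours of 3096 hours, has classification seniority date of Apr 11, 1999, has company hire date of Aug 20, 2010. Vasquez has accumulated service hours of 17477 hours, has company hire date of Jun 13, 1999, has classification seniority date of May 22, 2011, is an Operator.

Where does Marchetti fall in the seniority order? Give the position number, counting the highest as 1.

By classification: Obi, Petrov, Abara, Andersen and Marchetti (Journeyperson); then Marino, Sorensen and Vasquez (Operator).
Among Obi, Petrov, Abara, Andersen and Marchetti, by company hire date (later first) (reversed rule for this group): Obi and Petrov (Aug 20, 2010) before Abara, Andersen and Marchetti (Aug 24, 2004).
Obi and Petrov both have classification seniority date Apr 11, 1999, so the next rule applies.
Obi and Petrov both have accumulated service hours 3096 hours, so the next rule applies.
Among Obi and Petrov, alphabetically by surname: Obi before Petrov.
Among Abara, Andersen and Marchetti, by classification seniority date (earlier first): Abara and Andersen (Nov 18, 1992) before Marchetti (Oct 9, 2000).
Abara and Andersen both have accumulated service hours 27858 hours, so the next rule applies.
Among Abara and Andersen, alphabetically by surname: Abara before Andersen.
Among Marino, Sorensen and Vasquez, by company hire date (earlier first): Marino and Sorensen (Mar 15, 1999) before Vasquez (Jun 13, 1999).
Marino and Sorensen both have classification seniority date Nov 18, 2008, so the next rule applies.
Marino and Sorensen both have accumulated service hours 34992 hours, so the next rule applies.
Among Marino and Sorensen, alphabetically by surname: Marino before Sorensen.
Order: Obi, Petrov, Abara, Andersen, Marchetti, Marino, Sorensen, Vasquez. So position 5.

5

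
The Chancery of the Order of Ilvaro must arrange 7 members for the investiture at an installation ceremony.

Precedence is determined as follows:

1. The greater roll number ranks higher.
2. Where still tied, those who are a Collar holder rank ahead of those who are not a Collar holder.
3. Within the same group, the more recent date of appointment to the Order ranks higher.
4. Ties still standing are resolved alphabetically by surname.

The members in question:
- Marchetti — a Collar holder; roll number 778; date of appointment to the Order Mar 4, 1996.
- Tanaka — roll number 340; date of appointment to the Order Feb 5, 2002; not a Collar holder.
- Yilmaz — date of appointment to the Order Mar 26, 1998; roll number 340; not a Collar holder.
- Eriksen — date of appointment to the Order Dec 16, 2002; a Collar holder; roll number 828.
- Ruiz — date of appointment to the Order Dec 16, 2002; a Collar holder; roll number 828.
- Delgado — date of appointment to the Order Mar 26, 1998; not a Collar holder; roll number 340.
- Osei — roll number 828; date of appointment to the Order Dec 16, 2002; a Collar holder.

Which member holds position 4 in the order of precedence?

By roll number (higher first): Eriksen, Osei and Ruiz (each 828); then Marchetti (778); then Tanaka, Delgado and Yilmaz (each 340).
Eriksen, Osei and Ruiz are each a Collar holder, so the next rule applies.
Eriksen, Osei and Ruiz all have date of appointment to the Order Dec 16, 2002, so the next rule applies.
Among Eriksen, Osei and Ruiz, alphabetically by surname: Eriksen before Osei before Ruiz.
Tanaka, Delgado and Yilmaz are each not a Collar holder, so the next rule applies.
Among Tanaka, Delgado and Yilmaz, by date of appointment to the Order (later first): Tanaka (Feb 5, 2002) before Delgado and Yilmaz (Mar 26, 1998).
Among Delgado and Yilmaz, alphabetically by surname: Delgado before Yilmaz.
Order: Eriksen, Osei, Ruiz, Marchetti, Tanaka, Delgado, Yilmaz.

Marchetti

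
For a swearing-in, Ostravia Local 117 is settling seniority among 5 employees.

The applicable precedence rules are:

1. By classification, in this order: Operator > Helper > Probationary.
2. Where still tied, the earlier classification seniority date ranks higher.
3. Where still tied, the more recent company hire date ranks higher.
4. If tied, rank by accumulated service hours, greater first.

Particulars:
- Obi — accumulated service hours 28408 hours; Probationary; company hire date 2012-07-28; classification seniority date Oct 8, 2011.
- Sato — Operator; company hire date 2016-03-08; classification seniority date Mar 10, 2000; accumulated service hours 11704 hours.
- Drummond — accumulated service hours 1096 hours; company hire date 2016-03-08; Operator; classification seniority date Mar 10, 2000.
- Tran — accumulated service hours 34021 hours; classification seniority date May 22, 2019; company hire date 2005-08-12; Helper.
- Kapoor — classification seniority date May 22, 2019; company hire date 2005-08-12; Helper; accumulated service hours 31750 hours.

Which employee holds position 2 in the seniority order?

Drummond

By classification: Sato and Drummond (Operator); then Tran and Kapoor (Helper); then Obi (Probationary).
Sato and Drummond both have classification seniority date Mar 10, 2000, so the next rule applies.
Sato and Drummond both have company hire date 2016-03-08, so the next rule applies.
Among Sato and Drummond, by accumulated service hours (higher first): Sato (11704 hours) before Drummond (1096 hours).
Tran and Kapoor both have classification seniority date May 22, 2019, so the next rule applies.
Tran and Kapoor both have company hire date 2005-08-12, so the next rule applies.
Among Tran and Kapoor, by accumulated service hours (higher first): Tran (34021 hours) before Kapoor (31750 hours).
Order: Sato, Drummond, Tran, Kapoor, Obi.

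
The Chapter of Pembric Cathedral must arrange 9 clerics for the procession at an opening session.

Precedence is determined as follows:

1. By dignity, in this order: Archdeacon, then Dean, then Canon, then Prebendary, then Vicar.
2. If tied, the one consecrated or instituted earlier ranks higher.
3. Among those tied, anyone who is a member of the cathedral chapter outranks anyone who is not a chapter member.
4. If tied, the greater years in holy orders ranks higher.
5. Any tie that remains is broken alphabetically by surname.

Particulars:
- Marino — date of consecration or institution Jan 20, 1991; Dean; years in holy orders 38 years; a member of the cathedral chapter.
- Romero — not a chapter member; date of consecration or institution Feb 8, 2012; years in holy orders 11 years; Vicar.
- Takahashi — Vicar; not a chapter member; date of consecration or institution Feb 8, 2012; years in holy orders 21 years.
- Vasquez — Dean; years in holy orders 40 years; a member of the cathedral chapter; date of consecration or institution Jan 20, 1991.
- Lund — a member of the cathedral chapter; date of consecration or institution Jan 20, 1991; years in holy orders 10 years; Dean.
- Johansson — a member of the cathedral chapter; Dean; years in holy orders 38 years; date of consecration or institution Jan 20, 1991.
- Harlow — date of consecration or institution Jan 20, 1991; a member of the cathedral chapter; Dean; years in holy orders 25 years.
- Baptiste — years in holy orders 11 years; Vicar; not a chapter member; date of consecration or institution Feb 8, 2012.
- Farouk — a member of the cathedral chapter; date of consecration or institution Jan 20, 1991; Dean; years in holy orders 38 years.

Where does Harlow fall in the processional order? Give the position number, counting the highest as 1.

5

By dignity: Vasquez, Farouk, Johansson, Marino, Harlow and Lund (Dean); then Takahashi, Baptiste and Romero (Vicar).
Vasquez, Farouk, Johansson, Marino, Harlow and Lund all have date of consecration or institution Jan 20, 1991, so the next rule applies.
Vasquez, Farouk, Johansson, Marino, Harlow and Lund are each a member of the cathedral chapter, so the next rule applies.
Among Vasquez, Farouk, Johansson, Marino, Harlow and Lund, by years in holy orders (higher first): Vasquez (40 years) before Farouk, Johansson and Marino (38 years) before Harlow (25 years) before Lund (10 years).
Among Farouk, Johansson and Marino, alphabetically by surname: Farouk before Johansson before Marino.
Takahashi, Baptiste and Romero all have date of consecration or institution Feb 8, 2012, so the next rule applies.
Takahashi, Baptiste and Romero are each not a chapter member, so the next rule applies.
Among Takahashi, Baptiste and Romero, by years in holy orders (higher first): Takahashi (21 years) before Baptiste and Romero (11 years).
Among Baptiste and Romero, alphabetically by surname: Baptiste before Romero.
Order: Vasquez, Farouk, Johansson, Marino, Harlow, Lund, Takahashi, Baptiste, Romero. So position 5.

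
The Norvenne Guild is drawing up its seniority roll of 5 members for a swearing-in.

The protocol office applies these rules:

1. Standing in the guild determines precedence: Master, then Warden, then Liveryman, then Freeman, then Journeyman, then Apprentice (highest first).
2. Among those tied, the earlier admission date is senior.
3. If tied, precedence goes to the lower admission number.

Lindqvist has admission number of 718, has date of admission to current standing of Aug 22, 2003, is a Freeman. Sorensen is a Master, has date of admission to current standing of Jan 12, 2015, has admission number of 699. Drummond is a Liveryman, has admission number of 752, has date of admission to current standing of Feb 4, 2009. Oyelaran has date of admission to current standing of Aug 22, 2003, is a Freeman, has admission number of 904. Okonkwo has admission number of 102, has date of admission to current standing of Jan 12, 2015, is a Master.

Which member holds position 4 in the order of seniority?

By standing in the guild: Okonkwo and Sorensen (Master); then Drummond (Liveryman); then Lindqvist and Oyelaran (Freeman).
Okonkwo and Sorensen both have date of admission to current standing Jan 12, 2015, so the next rule applies.
Among Okonkwo and Sorensen, by admission number (lower first): Okonkwo (102) before Sorensen (699).
Lindqvist and Oyelaran both have date of admission to current standing Aug 22, 2003, so the next rule applies.
Among Lindqvist and Oyelaran, by admission number (lower first): Lindqvist (718) before Oyelaran (904).
Order: Okonkwo, Sorensen, Drummond, Lindqvist, Oyelaran.

Lindqvist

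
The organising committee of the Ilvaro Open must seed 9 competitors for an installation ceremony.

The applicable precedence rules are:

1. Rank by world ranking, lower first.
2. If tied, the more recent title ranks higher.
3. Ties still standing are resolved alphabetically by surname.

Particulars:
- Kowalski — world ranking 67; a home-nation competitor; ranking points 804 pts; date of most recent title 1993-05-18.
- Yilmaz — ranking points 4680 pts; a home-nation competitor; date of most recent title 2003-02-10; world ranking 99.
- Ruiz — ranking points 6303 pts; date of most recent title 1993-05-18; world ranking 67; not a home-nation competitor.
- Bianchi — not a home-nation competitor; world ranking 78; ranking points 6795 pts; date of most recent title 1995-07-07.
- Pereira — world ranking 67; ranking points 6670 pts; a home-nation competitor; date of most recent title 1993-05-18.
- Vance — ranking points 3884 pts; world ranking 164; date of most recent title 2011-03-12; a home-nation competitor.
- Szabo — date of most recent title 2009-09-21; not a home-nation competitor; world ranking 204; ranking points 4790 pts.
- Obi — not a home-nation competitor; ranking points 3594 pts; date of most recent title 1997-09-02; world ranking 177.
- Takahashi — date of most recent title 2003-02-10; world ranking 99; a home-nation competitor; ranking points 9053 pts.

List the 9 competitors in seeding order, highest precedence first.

By world ranking (lower first): Kowalski, Pereira and Ruiz (each 67); then Bianchi (78); then Takahashi and Yilmaz (both 99); then Vance (164); then Obi (177); then Szabo (204).
Kowalski, Pereira and Ruiz all have date of most recent title 1993-05-18, so the next rule applies.
Among Kowalski, Pereira and Ruiz, alphabetically by surname: Kowalski before Pereira before Ruiz.
Takahashi and Yilmaz both have date of most recent title 2003-02-10, so the next rule applies.
Among Takahashi and Yilmaz, alphabetically by surname: Takahashi before Yilmaz.
Full order: Kowalski, Pereira, Ruiz, Bianchi, Takahashi, Yilmaz, Vance, Obi, Szabo.

Kowalski, Pereira, Ruiz, Bianchi, Takahashi, Yilmaz, Vance, Obi, Szabo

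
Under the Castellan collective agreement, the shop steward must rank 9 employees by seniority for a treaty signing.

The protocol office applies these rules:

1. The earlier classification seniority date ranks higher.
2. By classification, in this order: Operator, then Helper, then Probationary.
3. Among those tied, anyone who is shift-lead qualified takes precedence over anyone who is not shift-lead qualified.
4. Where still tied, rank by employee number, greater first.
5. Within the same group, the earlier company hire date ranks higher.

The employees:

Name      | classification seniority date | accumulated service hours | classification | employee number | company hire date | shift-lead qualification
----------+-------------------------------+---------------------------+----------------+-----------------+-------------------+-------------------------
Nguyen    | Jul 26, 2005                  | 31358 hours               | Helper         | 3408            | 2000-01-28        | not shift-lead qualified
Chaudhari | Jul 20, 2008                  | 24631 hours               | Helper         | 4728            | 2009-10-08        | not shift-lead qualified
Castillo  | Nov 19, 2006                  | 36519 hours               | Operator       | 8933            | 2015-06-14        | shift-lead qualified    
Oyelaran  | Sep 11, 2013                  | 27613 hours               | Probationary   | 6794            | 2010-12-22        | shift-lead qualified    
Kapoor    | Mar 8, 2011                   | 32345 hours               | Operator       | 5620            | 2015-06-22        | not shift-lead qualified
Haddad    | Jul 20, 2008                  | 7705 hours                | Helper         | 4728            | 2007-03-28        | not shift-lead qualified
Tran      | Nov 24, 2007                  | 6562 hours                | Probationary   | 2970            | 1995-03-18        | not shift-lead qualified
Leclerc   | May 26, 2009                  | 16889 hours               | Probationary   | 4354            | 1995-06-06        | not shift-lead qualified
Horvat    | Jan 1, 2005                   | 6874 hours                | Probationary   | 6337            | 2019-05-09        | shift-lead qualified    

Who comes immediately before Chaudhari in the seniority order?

Haddad

By classification seniority date (earlier first): Horvat (Jan 1, 2005); then Nguyen (Jul 26, 2005); then Castillo (Nov 19, 2006); then Tran (Nov 24, 2007); then Haddad and Chaudhari (both Jul 20, 2008); then Leclerc (May 26, 2009); then Kapoor (Mar 8, 2011); then Oyelaran (Sep 11, 2013).
Haddad and Chaudhari are each Helper, so the next rule applies.
Haddad and Chaudhari are each not shift-lead qualified, so the next rule applies.
Haddad and Chaudhari both have employee number 4728, so the next rule applies.
Among Haddad and Chaudhari, by company hire date (earlier first): Haddad (2007-03-28) before Chaudhari (2009-10-08).
Order: Horvat, Nguyen, Castillo, Tran, Haddad, Chaudhari, Leclerc, Kapoor, Oyelaran.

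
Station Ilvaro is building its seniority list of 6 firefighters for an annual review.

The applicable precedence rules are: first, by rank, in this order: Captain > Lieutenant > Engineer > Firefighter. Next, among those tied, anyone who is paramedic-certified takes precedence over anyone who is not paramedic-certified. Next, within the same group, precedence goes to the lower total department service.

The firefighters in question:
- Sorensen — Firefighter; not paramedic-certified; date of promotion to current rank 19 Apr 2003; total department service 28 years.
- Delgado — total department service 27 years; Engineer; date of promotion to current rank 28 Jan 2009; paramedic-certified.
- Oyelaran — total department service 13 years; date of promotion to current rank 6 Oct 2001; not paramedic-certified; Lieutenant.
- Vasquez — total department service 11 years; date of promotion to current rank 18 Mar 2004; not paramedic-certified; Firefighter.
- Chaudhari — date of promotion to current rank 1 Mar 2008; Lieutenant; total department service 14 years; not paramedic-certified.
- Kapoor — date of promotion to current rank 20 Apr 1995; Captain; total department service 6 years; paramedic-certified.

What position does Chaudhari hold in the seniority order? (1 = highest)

3

By rank: Kapoor (Captain); then Oyelaran and Chaudhari (Lieutenant); then Delgado (Engineer); then Vasquez and Sorensen (Firefighter).
Oyelaran and Chaudhari are each not paramedic-certified, so the next rule applies.
Among Oyelaran and Chaudhari, by total department service (lower first): Oyelaran (13 years) before Chaudhari (14 years).
Vasquez and Sorensen are each not paramedic-certified, so the next rule applies.
Among Vasquez and Sorensen, by total department service (lower first): Vasquez (11 years) before Sorensen (28 years).
Order: Kapoor, Oyelaran, Chaudhari, Delgado, Vasquez, Sorensen. So position 3.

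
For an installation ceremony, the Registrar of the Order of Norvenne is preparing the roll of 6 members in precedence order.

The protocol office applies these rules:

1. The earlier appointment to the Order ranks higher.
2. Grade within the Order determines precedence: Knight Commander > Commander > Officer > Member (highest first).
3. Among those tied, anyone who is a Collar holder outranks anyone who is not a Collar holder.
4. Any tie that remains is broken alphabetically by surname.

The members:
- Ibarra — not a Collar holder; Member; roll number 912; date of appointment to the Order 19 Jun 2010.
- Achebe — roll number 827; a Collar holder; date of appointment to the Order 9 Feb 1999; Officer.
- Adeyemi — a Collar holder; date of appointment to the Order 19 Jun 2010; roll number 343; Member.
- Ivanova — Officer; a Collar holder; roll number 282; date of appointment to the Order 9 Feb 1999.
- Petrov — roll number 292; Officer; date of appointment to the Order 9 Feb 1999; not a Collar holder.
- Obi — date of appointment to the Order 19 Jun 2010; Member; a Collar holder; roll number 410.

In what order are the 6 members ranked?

Achebe, Ivanova, Petrov, Adeyemi, Obi, Ibarra

By date of appointment to the Order (earlier first): Achebe, Ivanova and Petrov (each 9 Feb 1999); then Adeyemi, Obi and Ibarra (each 19 Jun 2010).
Achebe, Ivanova and Petrov are each Officer, so the next rule applies.
Among Achebe, Ivanova and Petrov, a Collar holder before not a Collar holder: Achebe and Ivanova (a Collar holder) before Petrov (not a Collar holder).
Among Achebe and Ivanova, alphabetically by surname: Achebe before Ivanova.
Adeyemi, Obi and Ibarra are each Member, so the next rule applies.
Among Adeyemi, Obi and Ibarra, a Collar holder before not a Collar holder: Adeyemi and Obi (a Collar holder) before Ibarra (not a Collar holder).
Among Adeyemi and Obi, alphabetically by surname: Adeyemi before Obi.
Full order: Achebe, Ivanova, Petrov, Adeyemi, Obi, Ibarra.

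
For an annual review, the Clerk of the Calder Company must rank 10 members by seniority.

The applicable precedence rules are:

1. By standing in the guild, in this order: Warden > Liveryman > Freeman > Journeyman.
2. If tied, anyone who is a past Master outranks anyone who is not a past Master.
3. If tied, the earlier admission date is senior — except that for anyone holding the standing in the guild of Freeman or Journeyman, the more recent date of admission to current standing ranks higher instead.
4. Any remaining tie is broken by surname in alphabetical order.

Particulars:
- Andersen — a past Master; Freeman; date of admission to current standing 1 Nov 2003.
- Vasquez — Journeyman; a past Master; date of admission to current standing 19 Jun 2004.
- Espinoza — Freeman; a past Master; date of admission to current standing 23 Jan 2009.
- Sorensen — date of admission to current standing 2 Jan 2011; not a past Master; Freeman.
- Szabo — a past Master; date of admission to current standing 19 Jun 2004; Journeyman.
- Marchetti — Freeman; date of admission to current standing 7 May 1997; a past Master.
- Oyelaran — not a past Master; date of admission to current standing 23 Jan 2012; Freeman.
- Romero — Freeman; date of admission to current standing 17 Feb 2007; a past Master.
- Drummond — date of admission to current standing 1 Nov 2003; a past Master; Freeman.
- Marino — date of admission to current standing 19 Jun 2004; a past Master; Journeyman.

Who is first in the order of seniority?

By standing in the guild: Espinoza, Romero, Andersen, Drummond, Marchetti, Oyelaran and Sorensen (Freeman); then Marino, Szabo and Vasquez (Journeyman).
Among Espinoza, Romero, Andersen, Drummond, Marchetti, Oyelaran and Sorensen, a past Master before not a past Master: Espinoza, Romero, Andersen, Drummond and Marchetti (a past Master) before Oyelaran and Sorensen (not a past Master).
Among Espinoza, Romero, Andersen, Drummond and Marchetti, by date of admission to current standing (later first) (reversed rule for this group): Espinoza (23 Jan 2009) before Romero (17 Feb 2007) before Andersen and Drummond (1 Nov 2003) before Marchetti (7 May 1997).
Among Andersen and Drummond, alphabetically by surname: Andersen before Drummond.
Among Oyelaran and Sorensen, by date of admission to current standing (later first) (reversed rule for this group): Oyelaran (23 Jan 2012) before Sorensen (2 Jan 2011).
Marino, Szabo and Vasquez are each a past Master, so the next rule applies.
Marino, Szabo and Vasquez all have date of admission to current standing 19 Jun 2004, so the next rule applies.
Among Marino, Szabo and Vasquez, alphabetically by surname: Marino before Szabo before Vasquez.
Order: Espinoza, Romero, Andersen, Drummond, Marchetti, Oyelaran, Sorensen, Marino, Szabo, Vasquez.

Espinoza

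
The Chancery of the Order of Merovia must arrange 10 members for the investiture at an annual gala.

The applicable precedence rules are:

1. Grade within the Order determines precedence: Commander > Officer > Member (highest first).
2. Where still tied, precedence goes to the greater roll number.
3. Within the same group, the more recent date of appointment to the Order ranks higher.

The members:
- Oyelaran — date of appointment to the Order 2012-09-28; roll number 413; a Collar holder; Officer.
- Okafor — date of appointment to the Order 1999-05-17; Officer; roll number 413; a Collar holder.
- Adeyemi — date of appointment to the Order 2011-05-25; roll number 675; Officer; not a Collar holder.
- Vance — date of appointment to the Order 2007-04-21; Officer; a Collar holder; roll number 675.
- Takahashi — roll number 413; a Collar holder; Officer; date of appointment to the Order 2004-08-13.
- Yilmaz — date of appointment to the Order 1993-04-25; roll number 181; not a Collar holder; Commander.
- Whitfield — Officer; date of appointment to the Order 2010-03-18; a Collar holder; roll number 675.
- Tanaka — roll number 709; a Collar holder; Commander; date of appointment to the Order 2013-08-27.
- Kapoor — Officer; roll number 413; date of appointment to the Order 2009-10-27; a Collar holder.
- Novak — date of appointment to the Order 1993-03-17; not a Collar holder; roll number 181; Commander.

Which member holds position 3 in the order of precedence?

Novak

By grade within the Order: Tanaka, Yilmaz and Novak (Commander); then Adeyemi, Whitfield, Vance, Oyelaran, Kapoor, Takahashi and Okafor (Officer).
Among Tanaka, Yilmaz and Novak, by roll number (higher first): Tanaka (709) before Yilmaz and Novak (181).
Among Yilmaz and Novak, by date of appointment to the Order (later first): Yilmaz (1993-04-25) before Novak (1993-03-17).
Among Adeyemi, Whitfield, Vance, Oyelaran, Kapoor, Takahashi and Okafor, by roll number (higher first): Adeyemi, Whitfield and Vance (675) before Oyelaran, Kapoor, Takahashi and Okafor (413).
Among Adeyemi, Whitfield and Vance, by date of appointment to the Order (later first): Adeyemi (2011-05-25) before Whitfield (2010-03-18) before Vance (2007-04-21).
Among Oyelaran, Kapoor, Takahashi and Okafor, by date of appointment to the Order (later first): Oyelaran (2012-09-28) before Kapoor (2009-10-27) before Takahashi (2004-08-13) before Okafor (1999-05-17).
Order: Tanaka, Yilmaz, Novak, Adeyemi, Whitfield, Vance, Oyelaran, Kapoor, Takahashi, Okafor.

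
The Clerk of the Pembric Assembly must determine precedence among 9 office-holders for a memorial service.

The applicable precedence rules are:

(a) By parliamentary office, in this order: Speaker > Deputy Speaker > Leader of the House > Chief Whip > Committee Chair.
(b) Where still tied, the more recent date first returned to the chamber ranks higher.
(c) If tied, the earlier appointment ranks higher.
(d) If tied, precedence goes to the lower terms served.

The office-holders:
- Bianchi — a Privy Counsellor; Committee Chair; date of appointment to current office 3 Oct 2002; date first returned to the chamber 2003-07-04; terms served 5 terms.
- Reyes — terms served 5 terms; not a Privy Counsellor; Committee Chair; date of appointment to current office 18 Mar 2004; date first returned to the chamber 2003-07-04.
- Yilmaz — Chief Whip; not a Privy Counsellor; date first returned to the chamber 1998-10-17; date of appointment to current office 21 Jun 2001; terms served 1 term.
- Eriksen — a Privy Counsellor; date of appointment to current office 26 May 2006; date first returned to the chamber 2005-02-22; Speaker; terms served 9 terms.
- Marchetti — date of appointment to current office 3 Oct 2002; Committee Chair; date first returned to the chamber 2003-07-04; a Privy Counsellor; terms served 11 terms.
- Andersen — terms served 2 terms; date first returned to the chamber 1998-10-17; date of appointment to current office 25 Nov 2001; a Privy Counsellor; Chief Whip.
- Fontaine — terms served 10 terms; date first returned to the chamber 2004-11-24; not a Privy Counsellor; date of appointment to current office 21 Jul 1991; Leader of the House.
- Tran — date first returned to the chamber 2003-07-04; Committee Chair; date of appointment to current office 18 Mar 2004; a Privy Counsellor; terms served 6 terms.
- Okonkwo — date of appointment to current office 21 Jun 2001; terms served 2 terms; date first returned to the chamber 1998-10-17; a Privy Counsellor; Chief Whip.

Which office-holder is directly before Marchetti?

By parliamentary office: Eriksen (Speaker); then Fontaine (Leader of the House); then Yilmaz, Okonkwo and Andersen (Chief Whip); then Bianchi, Marchetti, Reyes and Tran (Committee Chair).
Yilmaz, Okonkwo and Andersen all have date first returned to the chamber 1998-10-17, so the next rule applies.
Among Yilmaz, Okonkwo and Andersen, by date of appointment to current office (earlier first): Yilmaz and Okonkwo (21 Jun 2001) before Andersen (25 Nov 2001).
Among Yilmaz and Okonkwo, by terms served (lower first): Yilmaz (1 term) before Okonkwo (2 terms).
Bianchi, Marchetti, Reyes and Tran all have date first returned to the chamber 2003-07-04, so the next rule applies.
Among Bianchi, Marchetti, Reyes and Tran, by date of appointment to current office (earlier first): Bianchi and Marchetti (3 Oct 2002) before Reyes and Tran (18 Mar 2004).
Among Bianchi and Marchetti, by terms served (lower first): Bianchi (5 terms) before Marchetti (11 terms).
Among Reyes and Tran, by terms served (lower first): Reyes (5 terms) before Tran (6 terms).
Order: Eriksen, Fontaine, Yilmaz, Okonkwo, Andersen, Bianchi, Marchetti, Reyes, Tran.

Bianchi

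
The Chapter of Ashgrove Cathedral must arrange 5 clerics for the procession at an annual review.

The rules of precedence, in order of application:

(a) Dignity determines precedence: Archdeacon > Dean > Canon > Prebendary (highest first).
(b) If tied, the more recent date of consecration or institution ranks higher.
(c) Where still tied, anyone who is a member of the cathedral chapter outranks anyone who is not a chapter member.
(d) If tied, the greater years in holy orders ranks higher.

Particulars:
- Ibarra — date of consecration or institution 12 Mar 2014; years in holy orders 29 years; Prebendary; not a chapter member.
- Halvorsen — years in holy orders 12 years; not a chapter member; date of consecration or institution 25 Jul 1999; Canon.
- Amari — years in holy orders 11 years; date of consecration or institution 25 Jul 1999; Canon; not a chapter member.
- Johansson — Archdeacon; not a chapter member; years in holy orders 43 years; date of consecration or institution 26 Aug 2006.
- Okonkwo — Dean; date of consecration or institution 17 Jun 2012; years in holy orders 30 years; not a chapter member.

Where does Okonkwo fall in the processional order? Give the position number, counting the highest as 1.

By dignity: Johansson (Archdeacon); then Okonkwo (Dean); then Halvorsen and Amari (Canon); then Ibarra (Prebendary).
Halvorsen and Amari both have date of consecration or institution 25 Jul 1999, so the next rule applies.
Halvorsen and Amari are each not a chapter member, so the next rule applies.
Among Halvorsen and Amari, by years in holy orders (higher first): Halvorsen (12 years) before Amari (11 years).
Order: Johansson, Okonkwo, Halvorsen, Amari, Ibarra. So position 2.

2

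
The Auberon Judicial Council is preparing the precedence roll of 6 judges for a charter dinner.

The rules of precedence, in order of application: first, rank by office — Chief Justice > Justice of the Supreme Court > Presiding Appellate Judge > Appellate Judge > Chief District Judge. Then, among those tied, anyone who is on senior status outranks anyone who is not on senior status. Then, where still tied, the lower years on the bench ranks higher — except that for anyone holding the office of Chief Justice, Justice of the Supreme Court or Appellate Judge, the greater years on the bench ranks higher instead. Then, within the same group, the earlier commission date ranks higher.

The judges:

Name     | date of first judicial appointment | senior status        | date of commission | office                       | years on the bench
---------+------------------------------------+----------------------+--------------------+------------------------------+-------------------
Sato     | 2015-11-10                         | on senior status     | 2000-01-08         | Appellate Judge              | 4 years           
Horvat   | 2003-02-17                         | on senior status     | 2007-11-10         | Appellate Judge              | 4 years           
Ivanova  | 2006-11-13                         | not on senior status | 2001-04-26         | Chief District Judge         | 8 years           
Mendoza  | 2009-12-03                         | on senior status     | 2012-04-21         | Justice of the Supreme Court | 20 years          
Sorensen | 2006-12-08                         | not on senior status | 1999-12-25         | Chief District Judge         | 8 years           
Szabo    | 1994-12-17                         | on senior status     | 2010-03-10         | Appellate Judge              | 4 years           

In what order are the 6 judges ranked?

Mendoza, Sato, Horvat, Szabo, Sorensen, Ivanova

By office: Mendoza (Justice of the Supreme Court); then Sato, Horvat and Szabo (Appellate Judge); then Sorensen and Ivanova (Chief District Judge).
Sato, Horvat and Szabo are each on senior status, so the next rule applies.
Sato, Horvat and Szabo all have years on the bench 4 years, so the next rule applies.
Among Sato, Horvat and Szabo, by date of commission (earlier first): Sato (2000-01-08) before Horvat (2007-11-10) before Szabo (2010-03-10).
Sorensen and Ivanova are each not on senior status, so the next rule applies.
Sorensen and Ivanova both have years on the bench 8 years, so the next rule applies.
Among Sorensen and Ivanova, by date of commission (earlier first): Sorensen (1999-12-25) before Ivanova (2001-04-26).
Full order: Mendoza, Sato, Horvat, Szabo, Sorensen, Ivanova.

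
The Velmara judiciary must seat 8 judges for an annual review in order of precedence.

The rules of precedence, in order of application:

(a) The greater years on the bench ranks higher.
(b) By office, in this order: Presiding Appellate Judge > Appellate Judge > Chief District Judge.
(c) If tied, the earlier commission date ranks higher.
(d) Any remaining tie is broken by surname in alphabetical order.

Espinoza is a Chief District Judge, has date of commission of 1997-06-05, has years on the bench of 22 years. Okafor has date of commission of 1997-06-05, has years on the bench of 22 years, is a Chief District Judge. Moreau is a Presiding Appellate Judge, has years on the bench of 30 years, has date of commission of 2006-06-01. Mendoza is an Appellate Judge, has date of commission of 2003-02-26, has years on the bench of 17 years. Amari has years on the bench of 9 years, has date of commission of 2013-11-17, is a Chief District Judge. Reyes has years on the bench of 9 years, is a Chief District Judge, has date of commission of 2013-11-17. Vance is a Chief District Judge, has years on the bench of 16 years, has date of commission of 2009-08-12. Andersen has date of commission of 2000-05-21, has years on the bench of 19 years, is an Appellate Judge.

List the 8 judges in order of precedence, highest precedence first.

Moreau, Espinoza, Okafor, Andersen, Mendoza, Vance, Amari, Reyes

By years on the bench (higher first): Moreau (30 years); then Espinoza and Okafor (both 22 years); then Andersen (19 years); then Mendoza (17 years); then Vance (16 years); then Amari and Reyes (both 9 years).
Espinoza and Okafor are each Chief District Judge, so the next rule applies.
Espinoza and Okafor both have date of commission 1997-06-05, so the next rule applies.
Among Espinoza and Okafor, alphabetically by surname: Espinoza before Okafor.
Amari and Reyes are each Chief District Judge, so the next rule applies.
Amari and Reyes both have date of commission 2013-11-17, so the next rule applies.
Among Amari and Reyes, alphabetically by surname: Amari before Reyes.
Full order: Moreau, Espinoza, Okafor, Andersen, Mendoza, Vance, Amari, Reyes.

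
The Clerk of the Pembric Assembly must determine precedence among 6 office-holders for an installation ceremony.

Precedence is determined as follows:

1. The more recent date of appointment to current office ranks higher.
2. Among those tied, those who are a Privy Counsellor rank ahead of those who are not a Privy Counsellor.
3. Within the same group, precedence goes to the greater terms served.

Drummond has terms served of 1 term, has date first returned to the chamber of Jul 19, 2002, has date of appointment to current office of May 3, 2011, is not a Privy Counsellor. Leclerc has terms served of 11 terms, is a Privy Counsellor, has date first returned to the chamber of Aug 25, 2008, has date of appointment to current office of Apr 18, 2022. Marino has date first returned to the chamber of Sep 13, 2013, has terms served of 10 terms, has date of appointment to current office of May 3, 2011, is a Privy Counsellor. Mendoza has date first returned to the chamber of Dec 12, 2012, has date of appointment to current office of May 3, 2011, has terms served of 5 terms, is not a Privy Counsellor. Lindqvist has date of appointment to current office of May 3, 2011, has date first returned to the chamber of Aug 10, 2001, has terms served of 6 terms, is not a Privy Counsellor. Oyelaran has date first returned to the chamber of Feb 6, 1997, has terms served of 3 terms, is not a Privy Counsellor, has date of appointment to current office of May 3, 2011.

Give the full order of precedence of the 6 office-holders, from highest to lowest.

By date of appointment to current office (later first): Leclerc (Apr 18, 2022); then Marino, Lindqvist, Mendoza, Oyelaran and Drummond (each May 3, 2011).
Among Marino, Lindqvist, Mendoza, Oyelaran and Drummond, a Privy Counsellor before not a Privy Counsellor: Marino (a Privy Counsellor) before Lindqvist, Mendoza, Oyelaran and Drummond (not a Privy Counsellor).
Among Lindqvist, Mendoza, Oyelaran and Drummond, by terms served (higher first): Lindqvist (6 terms) before Mendoza (5 terms) before Oyelaran (3 terms) before Drummond (1 term).
Full order: Leclerc, Marino, Lindqvist, Mendoza, Oyelaran, Drummond.

Leclerc, Marino, Lindqvist, Mendoza, Oyelaran, Drummond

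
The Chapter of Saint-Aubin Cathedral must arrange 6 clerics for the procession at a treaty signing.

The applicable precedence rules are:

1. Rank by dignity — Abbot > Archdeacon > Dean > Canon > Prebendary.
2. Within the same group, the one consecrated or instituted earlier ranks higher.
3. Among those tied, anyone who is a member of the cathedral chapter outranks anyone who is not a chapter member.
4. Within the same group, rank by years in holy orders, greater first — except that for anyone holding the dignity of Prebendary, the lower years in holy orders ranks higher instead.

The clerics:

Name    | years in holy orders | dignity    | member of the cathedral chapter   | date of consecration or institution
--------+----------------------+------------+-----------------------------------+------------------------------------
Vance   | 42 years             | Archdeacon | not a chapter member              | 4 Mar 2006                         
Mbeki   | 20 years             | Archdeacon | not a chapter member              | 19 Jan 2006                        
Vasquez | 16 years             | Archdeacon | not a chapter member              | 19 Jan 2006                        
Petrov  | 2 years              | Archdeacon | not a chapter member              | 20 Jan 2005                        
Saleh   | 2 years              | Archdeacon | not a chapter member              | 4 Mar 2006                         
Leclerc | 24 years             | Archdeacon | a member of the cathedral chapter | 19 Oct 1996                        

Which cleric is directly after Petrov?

Mbeki

By dignity: Leclerc, Petrov, Mbeki, Vasquez, Vance and Saleh (Archdeacon).
Among Leclerc, Petrov, Mbeki, Vasquez, Vance and Saleh, by date of consecration or institution (earlier first): Leclerc (19 Oct 1996) before Petrov (20 Jan 2005) before Mbeki and Vasquez (19 Jan 2006) before Vance and Saleh (4 Mar 2006).
Mbeki and Vasquez are each not a chapter member, so the next rule applies.
Among Mbeki and Vasquez, by years in holy orders (higher first): Mbeki (20 years) before Vasquez (16 years).
Vance and Saleh are each not a chapter member, so the next rule applies.
Among Vance and Saleh, by years in holy orders (higher first): Vance (42 years) before Saleh (2 years).
Order: Leclerc, Petrov, Mbeki, Vasquez, Vance, Saleh.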